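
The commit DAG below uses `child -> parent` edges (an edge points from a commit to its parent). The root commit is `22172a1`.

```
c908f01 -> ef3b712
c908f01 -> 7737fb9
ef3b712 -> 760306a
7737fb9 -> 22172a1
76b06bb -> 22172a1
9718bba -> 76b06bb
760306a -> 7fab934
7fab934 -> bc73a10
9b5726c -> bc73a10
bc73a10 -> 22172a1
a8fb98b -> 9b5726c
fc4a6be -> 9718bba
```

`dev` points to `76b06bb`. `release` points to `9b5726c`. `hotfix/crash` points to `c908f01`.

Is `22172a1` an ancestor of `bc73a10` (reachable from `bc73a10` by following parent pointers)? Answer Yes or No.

Yes

Ancestors of bc73a10 (commits reachable by following parents): {22172a1, bc73a10}.
22172a1 is in that set, so it is an ancestor of bc73a10.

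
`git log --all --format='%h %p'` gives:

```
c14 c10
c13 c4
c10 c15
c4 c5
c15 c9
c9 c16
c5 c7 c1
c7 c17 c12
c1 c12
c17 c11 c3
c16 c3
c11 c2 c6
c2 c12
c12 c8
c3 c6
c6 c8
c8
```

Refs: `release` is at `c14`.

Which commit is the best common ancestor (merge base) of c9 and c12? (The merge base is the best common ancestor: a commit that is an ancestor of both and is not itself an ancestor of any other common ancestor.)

Ancestors of c9: {c16, c3, c6, c8, c9}.
Ancestors of c12: {c12, c8}.
Common ancestors: {c8}.
The only common ancestor is c8, so it is the merge base.

c8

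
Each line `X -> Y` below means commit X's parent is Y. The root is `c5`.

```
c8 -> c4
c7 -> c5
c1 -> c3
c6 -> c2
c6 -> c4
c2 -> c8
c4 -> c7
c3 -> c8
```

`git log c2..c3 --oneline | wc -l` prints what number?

Reachable from c3: {c3, c4, c5, c7, c8}.
Reachable from c2: {c2, c4, c5, c7, c8}.
In c3's history but not c2's: {c3} — 1 commit.

1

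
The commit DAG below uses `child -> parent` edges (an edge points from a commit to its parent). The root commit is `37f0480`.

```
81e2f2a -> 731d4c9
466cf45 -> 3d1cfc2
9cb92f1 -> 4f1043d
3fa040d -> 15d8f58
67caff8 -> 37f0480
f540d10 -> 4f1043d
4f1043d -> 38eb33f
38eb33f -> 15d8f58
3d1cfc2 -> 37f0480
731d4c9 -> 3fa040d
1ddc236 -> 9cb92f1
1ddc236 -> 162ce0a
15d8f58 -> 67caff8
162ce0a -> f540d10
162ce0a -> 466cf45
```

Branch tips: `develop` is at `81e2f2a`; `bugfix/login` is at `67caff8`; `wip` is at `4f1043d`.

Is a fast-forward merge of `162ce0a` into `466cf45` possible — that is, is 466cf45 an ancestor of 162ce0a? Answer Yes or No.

A fast-forward from 466cf45 to 162ce0a is possible iff 466cf45 is an ancestor of 162ce0a.
Ancestors of 162ce0a: {15d8f58, 162ce0a, 37f0480, 38eb33f, 3d1cfc2, 466cf45, 4f1043d, 67caff8, f540d10}.
466cf45 is among them, so fast-forward is possible.

Yes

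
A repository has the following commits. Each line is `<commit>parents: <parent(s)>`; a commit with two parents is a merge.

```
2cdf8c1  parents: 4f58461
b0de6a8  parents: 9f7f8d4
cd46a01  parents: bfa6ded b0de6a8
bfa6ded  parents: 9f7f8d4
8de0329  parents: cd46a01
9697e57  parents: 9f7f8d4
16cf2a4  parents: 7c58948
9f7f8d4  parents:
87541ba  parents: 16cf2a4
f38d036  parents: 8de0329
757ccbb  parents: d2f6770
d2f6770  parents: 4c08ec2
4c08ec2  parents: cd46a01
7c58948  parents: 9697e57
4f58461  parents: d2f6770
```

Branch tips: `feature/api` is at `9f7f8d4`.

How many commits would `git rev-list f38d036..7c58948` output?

Reachable from 7c58948: {7c58948, 9697e57, 9f7f8d4}.
Reachable from f38d036: {8de0329, 9f7f8d4, b0de6a8, bfa6ded, cd46a01, f38d036}.
In 7c58948's history but not f38d036's: {7c58948, 9697e57} — 2 commits.

2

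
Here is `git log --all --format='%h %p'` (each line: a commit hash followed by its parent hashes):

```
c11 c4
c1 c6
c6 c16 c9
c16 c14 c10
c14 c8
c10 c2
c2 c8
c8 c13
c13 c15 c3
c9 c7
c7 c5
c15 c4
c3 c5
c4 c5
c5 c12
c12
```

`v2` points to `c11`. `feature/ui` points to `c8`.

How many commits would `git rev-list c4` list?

3

Walking parent pointers from c4: reachable set = {c12, c4, c5}.
That is 3 commits.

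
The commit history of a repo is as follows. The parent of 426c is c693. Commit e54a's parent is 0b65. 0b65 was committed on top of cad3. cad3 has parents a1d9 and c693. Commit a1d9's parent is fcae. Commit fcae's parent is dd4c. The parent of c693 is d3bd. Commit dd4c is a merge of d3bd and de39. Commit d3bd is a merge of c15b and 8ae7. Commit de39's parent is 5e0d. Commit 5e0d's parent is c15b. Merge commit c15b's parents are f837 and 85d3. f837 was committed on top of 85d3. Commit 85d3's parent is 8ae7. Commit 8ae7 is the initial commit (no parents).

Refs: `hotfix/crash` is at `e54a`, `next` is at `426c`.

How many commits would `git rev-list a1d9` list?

10

Walking parent pointers from a1d9: reachable set = {5e0d, 85d3, 8ae7, a1d9, c15b, d3bd, dd4c, de39, f837, fcae}.
That is 10 commits.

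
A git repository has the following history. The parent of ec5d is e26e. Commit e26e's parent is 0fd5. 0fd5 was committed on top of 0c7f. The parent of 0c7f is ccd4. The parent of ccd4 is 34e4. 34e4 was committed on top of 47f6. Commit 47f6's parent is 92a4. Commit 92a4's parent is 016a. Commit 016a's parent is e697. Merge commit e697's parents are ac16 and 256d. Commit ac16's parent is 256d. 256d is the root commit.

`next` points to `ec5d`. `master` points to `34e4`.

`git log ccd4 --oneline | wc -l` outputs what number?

Walking parent pointers from ccd4: reachable set = {016a, 256d, 34e4, 47f6, 92a4, ac16, ccd4, e697}.
That is 8 commits.

8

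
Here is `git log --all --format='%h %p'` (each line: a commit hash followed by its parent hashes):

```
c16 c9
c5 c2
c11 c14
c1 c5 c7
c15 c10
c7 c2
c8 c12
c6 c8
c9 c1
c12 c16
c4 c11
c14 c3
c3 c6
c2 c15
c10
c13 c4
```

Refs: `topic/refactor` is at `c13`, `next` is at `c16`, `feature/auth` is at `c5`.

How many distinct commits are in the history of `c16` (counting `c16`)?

Walking parent pointers from c16: reachable set = {c1, c10, c15, c16, c2, c5, c7, c9}.
That is 8 commits.

8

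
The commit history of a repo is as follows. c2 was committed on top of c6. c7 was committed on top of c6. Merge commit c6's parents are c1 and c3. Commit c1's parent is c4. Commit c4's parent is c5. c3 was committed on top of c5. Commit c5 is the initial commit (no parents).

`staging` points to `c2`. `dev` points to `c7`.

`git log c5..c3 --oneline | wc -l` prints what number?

Reachable from c3: {c3, c5}.
Reachable from c5: {c5}.
In c3's history but not c5's: {c3} — 1 commit.

1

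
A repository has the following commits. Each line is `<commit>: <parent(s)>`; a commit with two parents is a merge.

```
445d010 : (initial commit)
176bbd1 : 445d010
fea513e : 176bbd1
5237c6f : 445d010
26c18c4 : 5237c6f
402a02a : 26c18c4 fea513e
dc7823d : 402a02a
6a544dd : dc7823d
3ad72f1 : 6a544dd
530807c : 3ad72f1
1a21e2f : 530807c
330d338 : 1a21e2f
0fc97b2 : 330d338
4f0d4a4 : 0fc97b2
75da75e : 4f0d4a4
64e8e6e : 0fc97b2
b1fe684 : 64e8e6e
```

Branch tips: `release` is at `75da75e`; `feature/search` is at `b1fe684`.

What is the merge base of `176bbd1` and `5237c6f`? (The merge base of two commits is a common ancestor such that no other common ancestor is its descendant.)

445d010

Ancestors of 176bbd1: {176bbd1, 445d010}.
Ancestors of 5237c6f: {445d010, 5237c6f}.
Common ancestors: {445d010}.
The only common ancestor is 445d010, so it is the merge base.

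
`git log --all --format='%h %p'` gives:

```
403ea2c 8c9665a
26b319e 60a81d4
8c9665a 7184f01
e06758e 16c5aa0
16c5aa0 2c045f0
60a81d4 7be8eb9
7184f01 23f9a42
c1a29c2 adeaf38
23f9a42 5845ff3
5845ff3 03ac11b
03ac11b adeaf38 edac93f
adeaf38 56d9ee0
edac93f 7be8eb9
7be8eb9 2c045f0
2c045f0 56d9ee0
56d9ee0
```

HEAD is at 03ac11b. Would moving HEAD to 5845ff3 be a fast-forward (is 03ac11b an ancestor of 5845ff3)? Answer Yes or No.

A fast-forward from 03ac11b to 5845ff3 is possible iff 03ac11b is an ancestor of 5845ff3.
Ancestors of 5845ff3: {03ac11b, 2c045f0, 56d9ee0, 5845ff3, 7be8eb9, adeaf38, edac93f}.
03ac11b is among them, so fast-forward is possible.

Yes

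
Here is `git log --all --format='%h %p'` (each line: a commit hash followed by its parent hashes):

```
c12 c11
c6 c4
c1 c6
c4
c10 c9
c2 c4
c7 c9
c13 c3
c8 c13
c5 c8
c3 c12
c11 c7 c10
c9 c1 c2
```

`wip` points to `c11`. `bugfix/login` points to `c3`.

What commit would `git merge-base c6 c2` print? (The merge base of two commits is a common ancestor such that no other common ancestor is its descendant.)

c4

Ancestors of c6: {c4, c6}.
Ancestors of c2: {c2, c4}.
Common ancestors: {c4}.
The only common ancestor is c4, so it is the merge base.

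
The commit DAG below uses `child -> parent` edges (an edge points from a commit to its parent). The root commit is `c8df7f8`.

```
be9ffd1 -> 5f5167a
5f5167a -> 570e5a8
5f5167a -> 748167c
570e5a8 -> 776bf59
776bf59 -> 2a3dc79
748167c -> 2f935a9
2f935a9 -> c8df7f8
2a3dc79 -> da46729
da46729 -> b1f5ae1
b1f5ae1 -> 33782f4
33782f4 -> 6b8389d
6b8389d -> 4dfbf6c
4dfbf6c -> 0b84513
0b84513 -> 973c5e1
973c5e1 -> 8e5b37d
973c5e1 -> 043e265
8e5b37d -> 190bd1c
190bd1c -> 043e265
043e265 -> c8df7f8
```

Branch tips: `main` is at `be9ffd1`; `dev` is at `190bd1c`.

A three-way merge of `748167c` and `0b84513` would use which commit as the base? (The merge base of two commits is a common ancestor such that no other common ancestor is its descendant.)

c8df7f8

Ancestors of 748167c: {2f935a9, 748167c, c8df7f8}.
Ancestors of 0b84513: {043e265, 0b84513, 190bd1c, 8e5b37d, 973c5e1, c8df7f8}.
Common ancestors: {c8df7f8}.
The only common ancestor is c8df7f8, so it is the merge base.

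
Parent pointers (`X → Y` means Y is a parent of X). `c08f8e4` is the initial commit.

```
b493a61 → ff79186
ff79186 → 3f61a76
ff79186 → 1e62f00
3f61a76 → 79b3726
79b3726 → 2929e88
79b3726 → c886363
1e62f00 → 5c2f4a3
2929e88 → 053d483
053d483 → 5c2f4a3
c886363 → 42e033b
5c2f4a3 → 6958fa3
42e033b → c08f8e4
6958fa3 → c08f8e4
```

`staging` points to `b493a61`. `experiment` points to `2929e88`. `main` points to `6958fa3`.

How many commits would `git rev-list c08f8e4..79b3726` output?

Reachable from 79b3726: {053d483, 2929e88, 42e033b, 5c2f4a3, 6958fa3, 79b3726, c08f8e4, c886363}.
Reachable from c08f8e4: {c08f8e4}.
In 79b3726's history but not c08f8e4's: {053d483, 2929e88, 42e033b, 5c2f4a3, 6958fa3, 79b3726, c886363} — 7 commits.

7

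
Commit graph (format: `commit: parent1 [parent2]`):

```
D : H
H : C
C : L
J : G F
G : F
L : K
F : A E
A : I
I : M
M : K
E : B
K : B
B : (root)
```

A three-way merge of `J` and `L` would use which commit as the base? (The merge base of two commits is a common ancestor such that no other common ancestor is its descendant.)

Ancestors of J: {A, B, E, F, G, I, J, K, M}.
Ancestors of L: {B, K, L}.
Common ancestors: {B, K}.
Among these, K is not an ancestor of any other common ancestor — it is the merge base.

K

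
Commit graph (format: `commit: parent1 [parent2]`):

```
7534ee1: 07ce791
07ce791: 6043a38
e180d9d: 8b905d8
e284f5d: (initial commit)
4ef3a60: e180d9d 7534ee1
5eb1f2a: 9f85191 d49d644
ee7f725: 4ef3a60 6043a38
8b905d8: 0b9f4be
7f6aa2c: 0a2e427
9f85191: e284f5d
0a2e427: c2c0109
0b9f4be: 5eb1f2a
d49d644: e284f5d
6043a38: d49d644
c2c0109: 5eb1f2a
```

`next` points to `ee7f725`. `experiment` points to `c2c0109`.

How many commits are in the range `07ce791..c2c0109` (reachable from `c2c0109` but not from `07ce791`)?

Reachable from c2c0109: {5eb1f2a, 9f85191, c2c0109, d49d644, e284f5d}.
Reachable from 07ce791: {07ce791, 6043a38, d49d644, e284f5d}.
In c2c0109's history but not 07ce791's: {5eb1f2a, 9f85191, c2c0109} — 3 commits.

3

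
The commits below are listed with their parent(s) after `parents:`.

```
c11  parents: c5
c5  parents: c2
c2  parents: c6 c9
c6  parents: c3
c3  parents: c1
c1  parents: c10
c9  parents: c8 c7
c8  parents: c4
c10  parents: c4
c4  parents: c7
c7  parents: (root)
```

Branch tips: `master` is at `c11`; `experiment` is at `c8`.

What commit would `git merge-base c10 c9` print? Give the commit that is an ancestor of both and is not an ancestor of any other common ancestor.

Ancestors of c10: {c10, c4, c7}.
Ancestors of c9: {c4, c7, c8, c9}.
Common ancestors: {c4, c7}.
Among these, c4 is not an ancestor of any other common ancestor — it is the merge base.

c4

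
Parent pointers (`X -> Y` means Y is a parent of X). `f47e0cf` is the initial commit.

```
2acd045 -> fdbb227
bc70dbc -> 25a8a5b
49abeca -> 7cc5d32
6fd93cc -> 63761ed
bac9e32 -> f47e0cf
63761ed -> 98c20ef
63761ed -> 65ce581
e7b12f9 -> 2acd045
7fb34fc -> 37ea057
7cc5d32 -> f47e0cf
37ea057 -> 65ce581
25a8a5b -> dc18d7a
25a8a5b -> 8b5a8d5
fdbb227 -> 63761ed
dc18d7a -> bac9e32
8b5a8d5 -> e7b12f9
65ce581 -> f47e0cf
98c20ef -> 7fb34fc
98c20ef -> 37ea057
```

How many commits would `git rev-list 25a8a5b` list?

Walking parent pointers from 25a8a5b: reachable set = {25a8a5b, 2acd045, 37ea057, 63761ed, 65ce581, 7fb34fc, 8b5a8d5, 98c20ef, bac9e32, dc18d7a, e7b12f9, f47e0cf, fdbb227}.
That is 13 commits.

13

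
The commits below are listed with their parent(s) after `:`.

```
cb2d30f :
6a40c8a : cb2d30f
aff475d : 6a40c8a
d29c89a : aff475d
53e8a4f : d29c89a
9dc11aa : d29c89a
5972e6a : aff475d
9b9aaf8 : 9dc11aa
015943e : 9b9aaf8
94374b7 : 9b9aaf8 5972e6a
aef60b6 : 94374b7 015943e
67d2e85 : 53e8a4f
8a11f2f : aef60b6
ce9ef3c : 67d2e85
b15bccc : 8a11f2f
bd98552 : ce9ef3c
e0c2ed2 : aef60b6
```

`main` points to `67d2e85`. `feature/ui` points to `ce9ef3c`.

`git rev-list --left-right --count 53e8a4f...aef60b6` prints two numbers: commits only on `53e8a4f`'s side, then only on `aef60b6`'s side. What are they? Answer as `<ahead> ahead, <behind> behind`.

1 ahead, 6 behind

Reachable from 53e8a4f: {53e8a4f, 6a40c8a, aff475d, cb2d30f, d29c89a}.
Reachable from aef60b6: {015943e, 5972e6a, 6a40c8a, 94374b7, 9b9aaf8, 9dc11aa, aef60b6, aff475d, cb2d30f, d29c89a}.
Only in 53e8a4f's history (ahead): {53e8a4f} — 1.
Only in aef60b6's history (behind): {015943e, 5972e6a, 94374b7, 9b9aaf8, 9dc11aa, aef60b6} — 6.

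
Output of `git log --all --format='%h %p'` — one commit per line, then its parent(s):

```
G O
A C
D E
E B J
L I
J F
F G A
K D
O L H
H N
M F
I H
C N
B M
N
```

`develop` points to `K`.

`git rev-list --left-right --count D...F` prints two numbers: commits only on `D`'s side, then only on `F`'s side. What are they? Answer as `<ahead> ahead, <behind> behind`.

Reachable from D: {A, B, C, D, E, F, G, H, I, J, L, M, N, O}.
Reachable from F: {A, C, F, G, H, I, L, N, O}.
Only in D's history (ahead): {B, D, E, J, M} — 5.
Only in F's history (behind): {} — 0.

5 ahead, 0 behind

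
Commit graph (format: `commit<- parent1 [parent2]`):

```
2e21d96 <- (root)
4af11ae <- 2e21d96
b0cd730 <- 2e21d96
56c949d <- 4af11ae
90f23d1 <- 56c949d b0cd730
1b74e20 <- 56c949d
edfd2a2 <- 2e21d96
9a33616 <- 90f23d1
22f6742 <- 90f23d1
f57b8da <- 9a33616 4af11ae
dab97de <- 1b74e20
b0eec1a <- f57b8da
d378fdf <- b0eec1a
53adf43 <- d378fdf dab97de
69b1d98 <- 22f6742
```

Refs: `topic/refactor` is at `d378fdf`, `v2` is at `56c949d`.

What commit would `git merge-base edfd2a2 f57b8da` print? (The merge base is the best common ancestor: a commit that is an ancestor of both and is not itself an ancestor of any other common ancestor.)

2e21d96

Ancestors of edfd2a2: {2e21d96, edfd2a2}.
Ancestors of f57b8da: {2e21d96, 4af11ae, 56c949d, 90f23d1, 9a33616, b0cd730, f57b8da}.
Common ancestors: {2e21d96}.
The only common ancestor is 2e21d96, so it is the merge base.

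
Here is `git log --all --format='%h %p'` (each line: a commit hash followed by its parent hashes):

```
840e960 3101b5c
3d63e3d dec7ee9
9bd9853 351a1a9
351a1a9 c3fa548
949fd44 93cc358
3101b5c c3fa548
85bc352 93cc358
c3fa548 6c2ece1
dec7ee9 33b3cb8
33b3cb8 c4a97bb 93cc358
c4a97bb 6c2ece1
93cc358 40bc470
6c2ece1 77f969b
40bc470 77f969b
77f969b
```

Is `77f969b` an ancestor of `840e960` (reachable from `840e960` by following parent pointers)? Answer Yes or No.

Yes

Ancestors of 840e960 (commits reachable by following parents): {3101b5c, 6c2ece1, 77f969b, 840e960, c3fa548}.
77f969b is in that set, so it is an ancestor of 840e960.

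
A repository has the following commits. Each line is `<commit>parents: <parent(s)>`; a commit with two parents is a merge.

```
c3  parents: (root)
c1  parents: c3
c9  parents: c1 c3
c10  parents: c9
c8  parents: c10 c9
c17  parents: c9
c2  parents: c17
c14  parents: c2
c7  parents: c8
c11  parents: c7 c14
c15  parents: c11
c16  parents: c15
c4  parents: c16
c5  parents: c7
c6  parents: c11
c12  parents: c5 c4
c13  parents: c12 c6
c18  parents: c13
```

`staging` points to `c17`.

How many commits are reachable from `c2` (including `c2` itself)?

5

Walking parent pointers from c2: reachable set = {c1, c17, c2, c3, c9}.
That is 5 commits.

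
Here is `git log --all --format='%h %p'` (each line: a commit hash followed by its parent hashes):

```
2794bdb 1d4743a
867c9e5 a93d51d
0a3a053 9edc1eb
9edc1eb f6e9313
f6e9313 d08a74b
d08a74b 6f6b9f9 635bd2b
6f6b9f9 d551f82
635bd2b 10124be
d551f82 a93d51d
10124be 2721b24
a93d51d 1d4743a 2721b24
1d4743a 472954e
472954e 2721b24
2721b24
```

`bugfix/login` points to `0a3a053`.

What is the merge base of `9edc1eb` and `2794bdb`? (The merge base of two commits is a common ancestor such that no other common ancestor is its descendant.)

1d4743a

Ancestors of 9edc1eb: {10124be, 1d4743a, 2721b24, 472954e, 635bd2b, 6f6b9f9, 9edc1eb, a93d51d, d08a74b, d551f82, f6e9313}.
Ancestors of 2794bdb: {1d4743a, 2721b24, 2794bdb, 472954e}.
Common ancestors: {1d4743a, 2721b24, 472954e}.
Among these, 1d4743a is not an ancestor of any other common ancestor — it is the merge base.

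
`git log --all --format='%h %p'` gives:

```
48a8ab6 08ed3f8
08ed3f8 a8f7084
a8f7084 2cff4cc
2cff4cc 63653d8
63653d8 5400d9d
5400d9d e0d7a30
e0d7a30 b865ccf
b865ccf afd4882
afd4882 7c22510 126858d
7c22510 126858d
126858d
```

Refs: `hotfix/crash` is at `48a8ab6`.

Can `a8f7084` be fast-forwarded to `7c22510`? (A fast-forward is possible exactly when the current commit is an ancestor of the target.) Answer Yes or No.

A fast-forward from a8f7084 to 7c22510 is possible iff a8f7084 is an ancestor of 7c22510.
Ancestors of 7c22510: {126858d, 7c22510}.
a8f7084 is not among them, so fast-forward is not possible.

No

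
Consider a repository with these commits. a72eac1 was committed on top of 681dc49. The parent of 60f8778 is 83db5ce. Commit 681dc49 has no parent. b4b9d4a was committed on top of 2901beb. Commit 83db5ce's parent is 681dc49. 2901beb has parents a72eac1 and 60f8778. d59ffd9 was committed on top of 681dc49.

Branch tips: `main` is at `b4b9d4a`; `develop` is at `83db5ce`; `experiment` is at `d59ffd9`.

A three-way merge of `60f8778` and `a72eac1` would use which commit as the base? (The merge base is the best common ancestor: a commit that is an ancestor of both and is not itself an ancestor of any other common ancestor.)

681dc49

Ancestors of 60f8778: {60f8778, 681dc49, 83db5ce}.
Ancestors of a72eac1: {681dc49, a72eac1}.
Common ancestors: {681dc49}.
The only common ancestor is 681dc49, so it is the merge base.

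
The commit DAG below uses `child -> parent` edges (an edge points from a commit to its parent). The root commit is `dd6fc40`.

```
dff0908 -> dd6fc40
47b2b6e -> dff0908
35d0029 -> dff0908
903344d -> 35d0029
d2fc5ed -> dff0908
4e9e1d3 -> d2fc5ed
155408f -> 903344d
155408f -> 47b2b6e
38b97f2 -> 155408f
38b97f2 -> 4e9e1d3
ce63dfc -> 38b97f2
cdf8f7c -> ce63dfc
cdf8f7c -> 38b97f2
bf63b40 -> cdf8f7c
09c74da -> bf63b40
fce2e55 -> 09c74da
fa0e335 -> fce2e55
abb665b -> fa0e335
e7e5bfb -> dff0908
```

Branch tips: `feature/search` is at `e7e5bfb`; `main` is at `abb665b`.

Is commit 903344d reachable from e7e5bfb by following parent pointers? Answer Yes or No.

No

Ancestors of e7e5bfb: {dd6fc40, dff0908, e7e5bfb}.
903344d is not in that set, so it is not an ancestor of e7e5bfb.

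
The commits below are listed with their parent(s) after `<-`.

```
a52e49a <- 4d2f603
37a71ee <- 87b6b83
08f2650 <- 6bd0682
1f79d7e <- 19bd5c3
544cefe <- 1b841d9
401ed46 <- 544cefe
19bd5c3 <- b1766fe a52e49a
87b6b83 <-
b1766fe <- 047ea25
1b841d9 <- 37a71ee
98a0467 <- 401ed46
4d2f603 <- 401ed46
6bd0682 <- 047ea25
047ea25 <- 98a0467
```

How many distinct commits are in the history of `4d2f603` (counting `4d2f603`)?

Walking parent pointers from 4d2f603: reachable set = {1b841d9, 37a71ee, 401ed46, 4d2f603, 544cefe, 87b6b83}.
That is 6 commits.

6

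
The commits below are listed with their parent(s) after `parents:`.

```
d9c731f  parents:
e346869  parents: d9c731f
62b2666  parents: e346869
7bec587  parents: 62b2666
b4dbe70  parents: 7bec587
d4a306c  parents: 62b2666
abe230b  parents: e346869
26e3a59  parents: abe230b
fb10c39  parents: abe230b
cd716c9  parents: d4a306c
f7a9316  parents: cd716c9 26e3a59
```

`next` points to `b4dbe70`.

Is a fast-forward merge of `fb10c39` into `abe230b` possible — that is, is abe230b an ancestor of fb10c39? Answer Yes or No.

Yes

A fast-forward from abe230b to fb10c39 is possible iff abe230b is an ancestor of fb10c39.
Ancestors of fb10c39: {abe230b, d9c731f, e346869, fb10c39}.
abe230b is among them, so fast-forward is possible.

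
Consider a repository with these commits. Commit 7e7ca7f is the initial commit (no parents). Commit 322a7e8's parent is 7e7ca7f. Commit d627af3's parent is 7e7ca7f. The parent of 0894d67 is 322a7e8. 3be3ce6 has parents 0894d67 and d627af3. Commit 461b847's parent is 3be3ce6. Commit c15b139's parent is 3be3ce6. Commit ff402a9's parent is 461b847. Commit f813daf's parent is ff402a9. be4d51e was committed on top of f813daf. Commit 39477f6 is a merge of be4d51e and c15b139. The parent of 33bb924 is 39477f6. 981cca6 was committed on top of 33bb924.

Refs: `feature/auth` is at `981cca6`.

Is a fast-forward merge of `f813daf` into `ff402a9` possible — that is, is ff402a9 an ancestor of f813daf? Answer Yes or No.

Yes

A fast-forward from ff402a9 to f813daf is possible iff ff402a9 is an ancestor of f813daf.
Ancestors of f813daf: {0894d67, 322a7e8, 3be3ce6, 461b847, 7e7ca7f, d627af3, f813daf, ff402a9}.
ff402a9 is among them, so fast-forward is possible.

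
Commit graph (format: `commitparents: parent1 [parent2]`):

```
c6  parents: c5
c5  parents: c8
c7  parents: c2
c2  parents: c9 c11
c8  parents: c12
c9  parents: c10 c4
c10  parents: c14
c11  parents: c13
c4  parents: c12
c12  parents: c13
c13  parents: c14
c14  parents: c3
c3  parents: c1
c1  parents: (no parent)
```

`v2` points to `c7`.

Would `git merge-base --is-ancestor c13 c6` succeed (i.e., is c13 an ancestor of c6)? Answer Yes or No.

Yes

Ancestors of c6 (commits reachable by following parents): {c1, c12, c13, c14, c3, c5, c6, c8}.
c13 is in that set, so it is an ancestor of c6.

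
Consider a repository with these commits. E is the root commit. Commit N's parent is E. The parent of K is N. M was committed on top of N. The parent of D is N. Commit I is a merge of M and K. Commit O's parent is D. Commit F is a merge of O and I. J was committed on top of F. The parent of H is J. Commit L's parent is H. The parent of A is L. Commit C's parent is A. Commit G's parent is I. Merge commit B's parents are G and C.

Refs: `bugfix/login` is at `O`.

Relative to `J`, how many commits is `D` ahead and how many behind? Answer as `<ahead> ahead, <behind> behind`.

Reachable from D: {D, E, N}.
Reachable from J: {D, E, F, I, J, K, M, N, O}.
Only in D's history (ahead): {} — 0.
Only in J's history (behind): {F, I, J, K, M, O} — 6.

0 ahead, 6 behind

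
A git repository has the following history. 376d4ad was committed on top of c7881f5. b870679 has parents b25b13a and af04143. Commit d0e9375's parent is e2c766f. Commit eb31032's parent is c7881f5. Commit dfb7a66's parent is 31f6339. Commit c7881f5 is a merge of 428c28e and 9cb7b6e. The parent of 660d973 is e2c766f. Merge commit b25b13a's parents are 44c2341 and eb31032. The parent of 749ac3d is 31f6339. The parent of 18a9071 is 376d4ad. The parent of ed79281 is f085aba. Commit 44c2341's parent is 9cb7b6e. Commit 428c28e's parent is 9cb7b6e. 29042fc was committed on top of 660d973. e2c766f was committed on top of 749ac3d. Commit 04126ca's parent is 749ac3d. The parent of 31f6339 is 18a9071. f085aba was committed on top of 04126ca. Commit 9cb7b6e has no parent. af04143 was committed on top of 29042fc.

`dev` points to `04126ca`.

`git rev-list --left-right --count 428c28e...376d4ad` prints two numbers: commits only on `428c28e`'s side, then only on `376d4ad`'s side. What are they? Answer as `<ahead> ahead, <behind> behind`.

0 ahead, 2 behind

Reachable from 428c28e: {428c28e, 9cb7b6e}.
Reachable from 376d4ad: {376d4ad, 428c28e, 9cb7b6e, c7881f5}.
Only in 428c28e's history (ahead): {} — 0.
Only in 376d4ad's history (behind): {376d4ad, c7881f5} — 2.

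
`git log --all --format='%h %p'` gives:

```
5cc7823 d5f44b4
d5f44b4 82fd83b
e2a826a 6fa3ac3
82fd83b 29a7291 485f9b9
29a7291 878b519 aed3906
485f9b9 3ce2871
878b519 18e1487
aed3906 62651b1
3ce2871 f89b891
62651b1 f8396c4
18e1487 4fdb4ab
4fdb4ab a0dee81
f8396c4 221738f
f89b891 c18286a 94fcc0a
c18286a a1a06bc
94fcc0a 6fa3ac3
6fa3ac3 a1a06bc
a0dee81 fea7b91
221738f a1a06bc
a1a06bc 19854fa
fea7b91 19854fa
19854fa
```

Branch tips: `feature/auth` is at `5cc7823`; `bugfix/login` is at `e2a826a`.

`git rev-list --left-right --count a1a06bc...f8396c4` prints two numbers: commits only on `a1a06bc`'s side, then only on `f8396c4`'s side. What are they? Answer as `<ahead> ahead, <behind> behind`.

0 ahead, 2 behind

Reachable from a1a06bc: {19854fa, a1a06bc}.
Reachable from f8396c4: {19854fa, 221738f, a1a06bc, f8396c4}.
Only in a1a06bc's history (ahead): {} — 0.
Only in f8396c4's history (behind): {221738f, f8396c4} — 2.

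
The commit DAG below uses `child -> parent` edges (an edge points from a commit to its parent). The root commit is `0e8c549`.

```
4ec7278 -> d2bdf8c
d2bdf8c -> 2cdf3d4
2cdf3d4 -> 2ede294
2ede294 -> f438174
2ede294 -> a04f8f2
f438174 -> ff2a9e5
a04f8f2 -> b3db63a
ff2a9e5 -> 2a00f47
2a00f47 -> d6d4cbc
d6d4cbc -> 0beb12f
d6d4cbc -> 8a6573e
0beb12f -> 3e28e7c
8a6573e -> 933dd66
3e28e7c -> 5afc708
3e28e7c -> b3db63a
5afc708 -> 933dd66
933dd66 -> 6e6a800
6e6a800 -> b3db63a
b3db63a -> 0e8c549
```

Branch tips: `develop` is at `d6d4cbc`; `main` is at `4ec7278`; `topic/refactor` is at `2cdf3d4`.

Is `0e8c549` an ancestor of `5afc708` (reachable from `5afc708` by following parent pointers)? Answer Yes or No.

Yes

Ancestors of 5afc708 (commits reachable by following parents): {0e8c549, 5afc708, 6e6a800, 933dd66, b3db63a}.
0e8c549 is in that set, so it is an ancestor of 5afc708.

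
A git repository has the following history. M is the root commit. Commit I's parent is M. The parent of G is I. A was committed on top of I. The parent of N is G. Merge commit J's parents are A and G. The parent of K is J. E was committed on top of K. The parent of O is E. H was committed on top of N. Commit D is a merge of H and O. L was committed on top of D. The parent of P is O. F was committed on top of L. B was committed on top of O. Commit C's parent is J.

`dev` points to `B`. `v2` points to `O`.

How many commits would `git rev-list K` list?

6

Walking parent pointers from K: reachable set = {A, G, I, J, K, M}.
That is 6 commits.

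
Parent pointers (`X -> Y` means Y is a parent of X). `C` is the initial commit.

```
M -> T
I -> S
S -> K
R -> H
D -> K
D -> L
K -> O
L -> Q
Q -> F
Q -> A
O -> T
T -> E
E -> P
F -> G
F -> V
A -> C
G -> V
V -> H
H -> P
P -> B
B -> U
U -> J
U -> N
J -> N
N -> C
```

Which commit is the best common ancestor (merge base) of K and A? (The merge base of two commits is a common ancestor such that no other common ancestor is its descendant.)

Ancestors of K: {B, C, E, J, K, N, O, P, T, U}.
Ancestors of A: {A, C}.
Common ancestors: {C}.
The only common ancestor is C, so it is the merge base.

C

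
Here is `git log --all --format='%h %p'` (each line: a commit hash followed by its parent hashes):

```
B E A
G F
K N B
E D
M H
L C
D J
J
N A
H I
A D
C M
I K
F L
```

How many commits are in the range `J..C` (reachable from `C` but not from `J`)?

Reachable from C: {A, B, C, D, E, H, I, J, K, M, N}.
Reachable from J: {J}.
In C's history but not J's: {A, B, C, D, E, H, I, K, M, N} — 10 commits.

10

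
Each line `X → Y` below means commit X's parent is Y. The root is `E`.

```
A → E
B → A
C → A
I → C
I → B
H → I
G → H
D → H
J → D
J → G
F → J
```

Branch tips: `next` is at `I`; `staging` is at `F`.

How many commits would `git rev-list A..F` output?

Reachable from F: {A, B, C, D, E, F, G, H, I, J}.
Reachable from A: {A, E}.
In F's history but not A's: {B, C, D, F, G, H, I, J} — 8 commits.

8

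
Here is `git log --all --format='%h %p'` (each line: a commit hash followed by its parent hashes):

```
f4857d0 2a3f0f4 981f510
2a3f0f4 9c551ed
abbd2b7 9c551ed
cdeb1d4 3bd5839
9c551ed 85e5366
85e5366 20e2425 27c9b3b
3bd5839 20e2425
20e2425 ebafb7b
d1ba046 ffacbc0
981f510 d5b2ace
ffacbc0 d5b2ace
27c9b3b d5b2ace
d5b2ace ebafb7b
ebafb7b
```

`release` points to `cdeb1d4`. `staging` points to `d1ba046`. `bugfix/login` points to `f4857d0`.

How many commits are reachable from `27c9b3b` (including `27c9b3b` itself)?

Walking parent pointers from 27c9b3b: reachable set = {27c9b3b, d5b2ace, ebafb7b}.
That is 3 commits.

3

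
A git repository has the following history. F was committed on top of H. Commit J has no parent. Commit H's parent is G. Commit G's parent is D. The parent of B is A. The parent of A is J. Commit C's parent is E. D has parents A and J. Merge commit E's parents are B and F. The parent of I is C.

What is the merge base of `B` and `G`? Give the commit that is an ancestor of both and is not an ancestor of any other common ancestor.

Ancestors of B: {A, B, J}.
Ancestors of G: {A, D, G, J}.
Common ancestors: {A, J}.
Among these, A is not an ancestor of any other common ancestor — it is the merge base.

A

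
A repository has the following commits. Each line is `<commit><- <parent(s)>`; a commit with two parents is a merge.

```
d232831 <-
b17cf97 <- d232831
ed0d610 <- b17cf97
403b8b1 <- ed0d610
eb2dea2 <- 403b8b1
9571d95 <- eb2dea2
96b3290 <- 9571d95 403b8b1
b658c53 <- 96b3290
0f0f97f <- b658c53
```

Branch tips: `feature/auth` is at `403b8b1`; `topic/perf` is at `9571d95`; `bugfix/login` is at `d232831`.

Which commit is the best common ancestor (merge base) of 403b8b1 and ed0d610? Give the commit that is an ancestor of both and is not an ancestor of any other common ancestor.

Ancestors of 403b8b1: {403b8b1, b17cf97, d232831, ed0d610}.
Ancestors of ed0d610: {b17cf97, d232831, ed0d610}.
Common ancestors: {b17cf97, d232831, ed0d610}.
Among these, ed0d610 is not an ancestor of any other common ancestor — it is the merge base.

ed0d610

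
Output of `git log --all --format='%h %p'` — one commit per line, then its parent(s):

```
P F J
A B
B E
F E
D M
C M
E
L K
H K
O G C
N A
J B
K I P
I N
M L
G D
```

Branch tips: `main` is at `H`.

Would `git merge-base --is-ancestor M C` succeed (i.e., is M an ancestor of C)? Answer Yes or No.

Yes

Ancestors of C (commits reachable by following parents): {A, B, C, E, F, I, J, K, L, M, N, P}.
M is in that set, so it is an ancestor of C.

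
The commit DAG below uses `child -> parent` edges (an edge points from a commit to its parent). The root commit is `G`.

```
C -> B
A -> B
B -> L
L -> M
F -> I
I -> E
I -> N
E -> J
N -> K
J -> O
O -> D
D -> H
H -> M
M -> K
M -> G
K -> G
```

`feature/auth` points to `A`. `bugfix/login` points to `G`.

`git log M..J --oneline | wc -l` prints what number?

4

Reachable from J: {D, G, H, J, K, M, O}.
Reachable from M: {G, K, M}.
In J's history but not M's: {D, H, J, O} — 4 commits.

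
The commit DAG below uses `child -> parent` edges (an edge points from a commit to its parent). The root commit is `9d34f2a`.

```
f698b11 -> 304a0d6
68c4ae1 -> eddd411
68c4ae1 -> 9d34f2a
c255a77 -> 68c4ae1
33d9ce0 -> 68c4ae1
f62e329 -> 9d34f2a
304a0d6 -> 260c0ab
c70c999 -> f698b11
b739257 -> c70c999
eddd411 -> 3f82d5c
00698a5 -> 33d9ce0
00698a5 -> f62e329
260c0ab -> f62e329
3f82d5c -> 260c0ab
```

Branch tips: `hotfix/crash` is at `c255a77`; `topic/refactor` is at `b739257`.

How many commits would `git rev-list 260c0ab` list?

3

Walking parent pointers from 260c0ab: reachable set = {260c0ab, 9d34f2a, f62e329}.
That is 3 commits.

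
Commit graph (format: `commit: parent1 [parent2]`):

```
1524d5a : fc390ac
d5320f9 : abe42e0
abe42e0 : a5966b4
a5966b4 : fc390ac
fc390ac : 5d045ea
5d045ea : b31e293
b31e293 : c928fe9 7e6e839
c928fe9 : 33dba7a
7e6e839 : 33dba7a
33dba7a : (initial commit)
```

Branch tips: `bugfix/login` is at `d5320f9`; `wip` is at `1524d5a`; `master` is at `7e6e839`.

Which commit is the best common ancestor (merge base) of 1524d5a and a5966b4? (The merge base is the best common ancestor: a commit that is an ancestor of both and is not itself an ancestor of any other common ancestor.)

fc390ac

Ancestors of 1524d5a: {1524d5a, 33dba7a, 5d045ea, 7e6e839, b31e293, c928fe9, fc390ac}.
Ancestors of a5966b4: {33dba7a, 5d045ea, 7e6e839, a5966b4, b31e293, c928fe9, fc390ac}.
Common ancestors: {33dba7a, 5d045ea, 7e6e839, b31e293, c928fe9, fc390ac}.
Among these, fc390ac is not an ancestor of any other common ancestor — it is the merge base.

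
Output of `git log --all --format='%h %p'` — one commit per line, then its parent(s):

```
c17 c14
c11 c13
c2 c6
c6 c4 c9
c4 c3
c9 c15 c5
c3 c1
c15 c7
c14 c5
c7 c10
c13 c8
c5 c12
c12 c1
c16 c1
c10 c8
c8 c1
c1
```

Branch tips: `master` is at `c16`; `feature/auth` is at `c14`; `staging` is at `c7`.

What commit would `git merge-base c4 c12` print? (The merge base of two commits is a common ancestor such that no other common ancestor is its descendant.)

c1

Ancestors of c4: {c1, c3, c4}.
Ancestors of c12: {c1, c12}.
Common ancestors: {c1}.
The only common ancestor is c1, so it is the merge base.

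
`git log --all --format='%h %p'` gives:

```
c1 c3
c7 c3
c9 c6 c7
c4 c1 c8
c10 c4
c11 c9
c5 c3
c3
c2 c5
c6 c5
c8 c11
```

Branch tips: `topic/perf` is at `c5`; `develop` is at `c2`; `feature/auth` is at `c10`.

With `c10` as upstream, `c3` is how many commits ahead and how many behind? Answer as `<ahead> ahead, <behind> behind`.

0 ahead, 9 behind

Reachable from c3: {c3}.
Reachable from c10: {c1, c10, c11, c3, c4, c5, c6, c7, c8, c9}.
Only in c3's history (ahead): {} — 0.
Only in c10's history (behind): {c1, c10, c11, c4, c5, c6, c7, c8, c9} — 9.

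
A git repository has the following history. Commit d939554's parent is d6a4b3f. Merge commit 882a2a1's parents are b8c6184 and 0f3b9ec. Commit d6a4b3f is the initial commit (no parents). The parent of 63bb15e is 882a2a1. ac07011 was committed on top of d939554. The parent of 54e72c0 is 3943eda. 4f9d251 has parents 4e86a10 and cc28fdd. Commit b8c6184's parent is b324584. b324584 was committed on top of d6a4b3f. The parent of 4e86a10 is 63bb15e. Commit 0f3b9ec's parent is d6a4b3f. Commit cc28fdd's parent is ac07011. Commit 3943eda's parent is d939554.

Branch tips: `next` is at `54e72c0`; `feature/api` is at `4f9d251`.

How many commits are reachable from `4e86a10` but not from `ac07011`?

6

Reachable from 4e86a10: {0f3b9ec, 4e86a10, 63bb15e, 882a2a1, b324584, b8c6184, d6a4b3f}.
Reachable from ac07011: {ac07011, d6a4b3f, d939554}.
In 4e86a10's history but not ac07011's: {0f3b9ec, 4e86a10, 63bb15e, 882a2a1, b324584, b8c6184} — 6 commits.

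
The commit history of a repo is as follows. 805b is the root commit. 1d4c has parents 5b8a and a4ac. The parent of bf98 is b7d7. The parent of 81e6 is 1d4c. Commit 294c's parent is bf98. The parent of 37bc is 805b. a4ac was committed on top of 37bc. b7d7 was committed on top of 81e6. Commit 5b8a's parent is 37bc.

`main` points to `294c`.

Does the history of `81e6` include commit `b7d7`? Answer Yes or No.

Ancestors of 81e6: {1d4c, 37bc, 5b8a, 805b, 81e6, a4ac}.
b7d7 is not in that set, so it is not an ancestor of 81e6.

No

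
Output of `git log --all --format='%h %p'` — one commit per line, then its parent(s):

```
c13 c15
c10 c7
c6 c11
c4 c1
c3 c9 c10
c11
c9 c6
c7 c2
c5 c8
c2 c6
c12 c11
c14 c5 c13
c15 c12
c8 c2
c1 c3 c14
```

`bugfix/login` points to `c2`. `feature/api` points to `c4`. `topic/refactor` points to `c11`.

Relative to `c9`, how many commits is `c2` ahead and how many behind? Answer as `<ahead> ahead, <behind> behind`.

Reachable from c2: {c11, c2, c6}.
Reachable from c9: {c11, c6, c9}.
Only in c2's history (ahead): {c2} — 1.
Only in c9's history (behind): {c9} — 1.

1 ahead, 1 behind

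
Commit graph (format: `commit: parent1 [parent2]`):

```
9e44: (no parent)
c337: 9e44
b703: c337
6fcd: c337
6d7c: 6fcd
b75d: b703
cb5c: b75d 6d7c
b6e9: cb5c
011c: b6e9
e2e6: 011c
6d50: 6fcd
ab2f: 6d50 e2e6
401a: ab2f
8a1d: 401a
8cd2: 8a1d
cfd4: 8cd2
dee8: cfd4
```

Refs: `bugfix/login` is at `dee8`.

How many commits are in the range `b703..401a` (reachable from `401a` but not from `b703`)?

Reachable from 401a: {011c, 401a, 6d50, 6d7c, 6fcd, 9e44, ab2f, b6e9, b703, b75d, c337, cb5c, e2e6}.
Reachable from b703: {9e44, b703, c337}.
In 401a's history but not b703's: {011c, 401a, 6d50, 6d7c, 6fcd, ab2f, b6e9, b75d, cb5c, e2e6} — 10 commits.

10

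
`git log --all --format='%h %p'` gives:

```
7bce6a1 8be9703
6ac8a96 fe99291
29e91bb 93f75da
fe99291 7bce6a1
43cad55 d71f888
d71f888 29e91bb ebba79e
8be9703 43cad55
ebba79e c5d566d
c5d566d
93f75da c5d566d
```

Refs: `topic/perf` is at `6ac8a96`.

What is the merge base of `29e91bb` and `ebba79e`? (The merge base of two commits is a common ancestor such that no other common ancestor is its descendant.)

c5d566d

Ancestors of 29e91bb: {29e91bb, 93f75da, c5d566d}.
Ancestors of ebba79e: {c5d566d, ebba79e}.
Common ancestors: {c5d566d}.
The only common ancestor is c5d566d, so it is the merge base.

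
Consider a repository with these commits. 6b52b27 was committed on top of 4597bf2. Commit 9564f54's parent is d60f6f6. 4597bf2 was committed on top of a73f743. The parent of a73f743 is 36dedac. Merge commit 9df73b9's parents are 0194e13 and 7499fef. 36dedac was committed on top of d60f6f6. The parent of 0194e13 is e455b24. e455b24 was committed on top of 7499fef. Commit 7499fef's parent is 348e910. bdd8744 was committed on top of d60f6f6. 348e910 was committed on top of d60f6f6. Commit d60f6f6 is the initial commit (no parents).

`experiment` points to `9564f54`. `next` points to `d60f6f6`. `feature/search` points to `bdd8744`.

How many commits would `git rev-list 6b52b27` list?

Walking parent pointers from 6b52b27: reachable set = {36dedac, 4597bf2, 6b52b27, a73f743, d60f6f6}.
That is 5 commits.

5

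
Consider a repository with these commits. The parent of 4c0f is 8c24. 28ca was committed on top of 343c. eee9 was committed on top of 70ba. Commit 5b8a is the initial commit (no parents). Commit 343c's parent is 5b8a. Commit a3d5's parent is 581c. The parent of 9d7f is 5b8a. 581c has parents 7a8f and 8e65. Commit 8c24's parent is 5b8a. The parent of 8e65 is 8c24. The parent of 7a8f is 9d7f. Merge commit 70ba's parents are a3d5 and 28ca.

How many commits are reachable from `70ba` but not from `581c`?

4

Reachable from 70ba: {28ca, 343c, 581c, 5b8a, 70ba, 7a8f, 8c24, 8e65, 9d7f, a3d5}.
Reachable from 581c: {581c, 5b8a, 7a8f, 8c24, 8e65, 9d7f}.
In 70ba's history but not 581c's: {28ca, 343c, 70ba, a3d5} — 4 commits.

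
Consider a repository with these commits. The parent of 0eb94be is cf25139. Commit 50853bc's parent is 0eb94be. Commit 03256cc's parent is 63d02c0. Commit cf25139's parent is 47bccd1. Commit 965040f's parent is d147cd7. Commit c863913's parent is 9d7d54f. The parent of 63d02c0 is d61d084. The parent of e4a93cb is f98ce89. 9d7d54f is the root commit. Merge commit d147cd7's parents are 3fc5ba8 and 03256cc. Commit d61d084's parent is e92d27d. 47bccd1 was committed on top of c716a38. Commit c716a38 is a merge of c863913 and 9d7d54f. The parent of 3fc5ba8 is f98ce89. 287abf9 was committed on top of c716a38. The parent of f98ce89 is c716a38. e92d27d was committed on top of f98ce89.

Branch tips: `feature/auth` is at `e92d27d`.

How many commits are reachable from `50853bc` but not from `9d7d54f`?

6

Reachable from 50853bc: {0eb94be, 47bccd1, 50853bc, 9d7d54f, c716a38, c863913, cf25139}.
Reachable from 9d7d54f: {9d7d54f}.
In 50853bc's history but not 9d7d54f's: {0eb94be, 47bccd1, 50853bc, c716a38, c863913, cf25139} — 6 commits.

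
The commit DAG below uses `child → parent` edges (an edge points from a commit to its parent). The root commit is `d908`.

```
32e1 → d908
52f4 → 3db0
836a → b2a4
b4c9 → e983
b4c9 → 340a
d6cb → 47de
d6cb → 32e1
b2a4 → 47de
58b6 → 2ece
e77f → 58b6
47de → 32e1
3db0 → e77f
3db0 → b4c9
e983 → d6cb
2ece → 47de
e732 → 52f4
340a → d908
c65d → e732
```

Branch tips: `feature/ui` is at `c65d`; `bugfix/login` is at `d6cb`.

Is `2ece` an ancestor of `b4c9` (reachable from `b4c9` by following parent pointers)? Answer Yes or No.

Ancestors of b4c9: {32e1, 340a, 47de, b4c9, d6cb, d908, e983}.
2ece is not in that set, so it is not an ancestor of b4c9.

No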